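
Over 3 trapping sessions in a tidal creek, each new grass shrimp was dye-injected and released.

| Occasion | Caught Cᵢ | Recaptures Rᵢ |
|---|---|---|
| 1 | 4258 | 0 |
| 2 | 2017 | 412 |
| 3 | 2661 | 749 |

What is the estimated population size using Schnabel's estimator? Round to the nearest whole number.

N ≈ 20,835

Marked at large before each occasion: Mᵢ = Σⱼ<ᵢ (Cⱼ − Rⱼ) → M1=0, M2=4258, M3=5863
Σ MᵢCᵢ = 0·4258 + 4258·2017 + 5863·2661 = 0 + 8588386 + 15601443 = 24189829
Σ Rᵢ = 0 + 412 + 749 = 1161
N̂ = 24189829 / 1161 ≈ 20835.3 → 20835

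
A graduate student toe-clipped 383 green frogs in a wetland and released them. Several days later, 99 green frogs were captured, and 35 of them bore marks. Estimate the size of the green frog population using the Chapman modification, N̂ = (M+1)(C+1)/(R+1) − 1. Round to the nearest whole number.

N̂ = (383+1)(99+1)/(35+1) − 1 = 384·100/36 − 1
= 38400/36 − 1 ≈ 1066.7 − 1 ≈ 1065.7 → 1066

N ≈ 1066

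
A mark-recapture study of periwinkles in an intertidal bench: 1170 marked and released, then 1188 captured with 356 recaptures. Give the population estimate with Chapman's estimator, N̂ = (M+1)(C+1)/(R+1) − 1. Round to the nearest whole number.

N̂ = (1170+1)(1188+1)/(356+1) − 1 = 1171·1189/357 − 1
= 1392319/357 − 1 ≈ 3900.1 − 1 ≈ 3899.1 → 3899

N ≈ 3899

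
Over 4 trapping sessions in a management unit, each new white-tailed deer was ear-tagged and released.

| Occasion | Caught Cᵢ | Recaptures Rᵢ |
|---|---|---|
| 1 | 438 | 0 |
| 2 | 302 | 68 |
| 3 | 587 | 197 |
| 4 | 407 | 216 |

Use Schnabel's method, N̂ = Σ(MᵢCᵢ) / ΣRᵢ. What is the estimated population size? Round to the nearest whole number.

Marked at large before each occasion: Mᵢ = Σⱼ<ᵢ (Cⱼ − Rⱼ) → M1=0, M2=438, M3=672, M4=1062
Σ MᵢCᵢ = 0·438 + 438·302 + 672·587 + 1062·407 = 0 + 132276 + 394464 + 432234 = 958974
Σ Rᵢ = 0 + 68 + 197 + 216 = 481
N̂ = 958974 / 481 ≈ 1993.7 → 1994

N ≈ 1994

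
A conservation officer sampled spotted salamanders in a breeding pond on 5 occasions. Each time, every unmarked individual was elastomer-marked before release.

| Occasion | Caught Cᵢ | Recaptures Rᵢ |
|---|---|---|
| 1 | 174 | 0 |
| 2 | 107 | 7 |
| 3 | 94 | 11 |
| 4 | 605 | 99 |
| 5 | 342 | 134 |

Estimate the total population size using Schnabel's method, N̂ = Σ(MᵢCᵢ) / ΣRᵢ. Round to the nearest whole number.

Marked at large before each occasion: Mᵢ = Σⱼ<ᵢ (Cⱼ − Rⱼ) → M1=0, M2=174, M3=274, M4=357, M5=863
Σ MᵢCᵢ = 0·174 + 174·107 + 274·94 + 357·605 + 863·342 = 0 + 18618 + 25756 + 215985 + 295146 = 555505
Σ Rᵢ = 0 + 7 + 11 + 99 + 134 = 251
N̂ = 555505 / 251 ≈ 2213.2 → 2213

N ≈ 2213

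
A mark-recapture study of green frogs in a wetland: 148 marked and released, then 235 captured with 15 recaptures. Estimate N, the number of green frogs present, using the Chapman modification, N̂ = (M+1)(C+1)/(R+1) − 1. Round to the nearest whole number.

N ≈ 2197

N̂ = (148+1)(235+1)/(15+1) − 1 = 149·236/16 − 1
= 35164/16 − 1 ≈ 2197.8 − 1 ≈ 2196.8 → 2197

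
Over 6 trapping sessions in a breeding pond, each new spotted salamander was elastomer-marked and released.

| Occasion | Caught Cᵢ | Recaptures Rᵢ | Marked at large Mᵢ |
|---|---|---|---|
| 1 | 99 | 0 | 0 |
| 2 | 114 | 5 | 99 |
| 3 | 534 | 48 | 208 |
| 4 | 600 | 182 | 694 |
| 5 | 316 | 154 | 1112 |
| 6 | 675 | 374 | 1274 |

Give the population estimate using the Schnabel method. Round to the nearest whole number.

N ≈ 2294

Σ MᵢCᵢ = 0·99 + 99·114 + 208·534 + 694·600 + 1112·316 + 1274·675 = 0 + 11286 + 111072 + 416400 + 351392 + 859950 = 1750100
Σ Rᵢ = 0 + 5 + 48 + 182 + 154 + 374 = 763
N̂ = 1750100 / 763 ≈ 2293.7 → 2294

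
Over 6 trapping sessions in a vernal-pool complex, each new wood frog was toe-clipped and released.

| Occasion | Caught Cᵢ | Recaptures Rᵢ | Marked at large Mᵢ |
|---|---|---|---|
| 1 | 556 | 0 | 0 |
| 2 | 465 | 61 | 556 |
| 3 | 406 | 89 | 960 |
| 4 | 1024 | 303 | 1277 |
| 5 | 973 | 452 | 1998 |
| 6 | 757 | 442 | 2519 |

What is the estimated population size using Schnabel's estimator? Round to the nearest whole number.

N ≈ 4311

Σ MᵢCᵢ = 0·556 + 556·465 + 960·406 + 1277·1024 + 1998·973 + 2519·757 = 0 + 258540 + 389760 + 1307648 + 1944054 + 1906883 = 5806885
Σ Rᵢ = 0 + 61 + 89 + 303 + 452 + 442 = 1347
N̂ = 5806885 / 1347 ≈ 4311.0 → 4311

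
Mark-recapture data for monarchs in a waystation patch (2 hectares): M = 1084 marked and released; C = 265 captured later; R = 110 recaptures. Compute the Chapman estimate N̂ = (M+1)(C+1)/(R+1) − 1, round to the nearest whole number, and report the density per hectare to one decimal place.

N̂ = 1085·266/111 − 1 = 288610/111 − 1 ≈ 2599.1 → 2599
Density = N̂ / area = 2599 / 2 ≈ 1299.50 → 1299.5 per hectare

density ≈ 1299.5 monarchs per hectare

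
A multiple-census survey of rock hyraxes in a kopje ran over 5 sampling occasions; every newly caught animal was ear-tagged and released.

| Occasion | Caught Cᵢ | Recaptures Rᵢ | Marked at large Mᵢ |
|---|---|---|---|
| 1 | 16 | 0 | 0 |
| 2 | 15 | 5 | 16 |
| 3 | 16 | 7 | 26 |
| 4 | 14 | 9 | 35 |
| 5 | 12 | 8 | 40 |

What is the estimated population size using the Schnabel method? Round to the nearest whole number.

Σ MᵢCᵢ = 0·16 + 16·15 + 26·16 + 35·14 + 40·12 = 0 + 240 + 416 + 490 + 480 = 1626
Σ Rᵢ = 0 + 5 + 7 + 9 + 8 = 29
N̂ = 1626 / 29 ≈ 56.1 → 56

N ≈ 56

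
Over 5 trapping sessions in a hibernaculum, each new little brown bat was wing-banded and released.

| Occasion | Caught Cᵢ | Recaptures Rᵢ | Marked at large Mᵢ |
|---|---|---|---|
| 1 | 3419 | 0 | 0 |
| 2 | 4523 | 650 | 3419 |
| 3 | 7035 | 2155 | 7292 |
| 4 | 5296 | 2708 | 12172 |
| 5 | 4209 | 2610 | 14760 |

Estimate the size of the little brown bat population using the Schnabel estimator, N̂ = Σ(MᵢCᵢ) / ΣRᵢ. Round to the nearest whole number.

N ≈ 23,803

Σ MᵢCᵢ = 0·3419 + 3419·4523 + 7292·7035 + 12172·5296 + 14760·4209 = 0 + 15464137 + 51299220 + 64462912 + 62124840 = 193351109
Σ Rᵢ = 0 + 650 + 2155 + 2708 + 2610 = 8123
N̂ = 193351109 / 8123 ≈ 23802.9 → 23803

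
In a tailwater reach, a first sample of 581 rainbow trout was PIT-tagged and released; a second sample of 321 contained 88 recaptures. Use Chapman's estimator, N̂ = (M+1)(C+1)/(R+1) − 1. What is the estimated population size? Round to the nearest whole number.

N̂ = (581+1)(321+1)/(88+1) − 1 = 582·322/89 − 1
= 187404/89 − 1 ≈ 2105.7 − 1 ≈ 2104.7 → 2105

N ≈ 2105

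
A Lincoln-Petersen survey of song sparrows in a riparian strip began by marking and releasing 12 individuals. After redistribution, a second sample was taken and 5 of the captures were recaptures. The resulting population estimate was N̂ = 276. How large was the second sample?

C = 115

From N = M·C/R: C = N·R / M = 276·5 / 12 = 1380 / 12 = 115.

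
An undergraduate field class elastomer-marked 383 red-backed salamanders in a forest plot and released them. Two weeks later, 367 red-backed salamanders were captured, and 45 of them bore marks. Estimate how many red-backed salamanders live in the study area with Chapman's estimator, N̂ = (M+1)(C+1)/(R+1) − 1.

N̂ = (383+1)(367+1)/(45+1) − 1 = 384·368/46 − 1
= 141312/46 − 1 = 3072 − 1 = 3071

N = 3071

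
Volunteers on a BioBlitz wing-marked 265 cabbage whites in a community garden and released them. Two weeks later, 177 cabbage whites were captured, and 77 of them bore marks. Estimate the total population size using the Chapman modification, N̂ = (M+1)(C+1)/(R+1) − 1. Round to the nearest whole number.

N̂ = (265+1)(177+1)/(77+1) − 1 = 266·178/78 − 1
= 47348/78 − 1 ≈ 607.0 − 1 ≈ 606.0 → 606

N ≈ 606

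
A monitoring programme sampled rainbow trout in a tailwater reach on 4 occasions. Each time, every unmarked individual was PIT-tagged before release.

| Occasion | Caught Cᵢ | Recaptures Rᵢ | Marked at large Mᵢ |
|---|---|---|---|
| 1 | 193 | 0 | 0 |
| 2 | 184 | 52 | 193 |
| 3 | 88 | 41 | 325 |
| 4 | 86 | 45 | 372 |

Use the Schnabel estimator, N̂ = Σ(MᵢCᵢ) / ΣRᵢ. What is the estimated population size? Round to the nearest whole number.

N ≈ 696

Σ MᵢCᵢ = 0·193 + 193·184 + 325·88 + 372·86 = 0 + 35512 + 28600 + 31992 = 96104
Σ Rᵢ = 0 + 52 + 41 + 45 = 138
N̂ = 96104 / 138 ≈ 696.4 → 696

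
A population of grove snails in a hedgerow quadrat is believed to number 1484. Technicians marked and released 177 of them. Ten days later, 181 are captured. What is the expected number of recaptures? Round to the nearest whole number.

expected recaptures ≈ 22

The marked fraction of the population is 177/1484, so in a sample of 181 expect C·(M/N) marked.
E[R] = 177 × 181 / 1484 = 32037 / 1484 ≈ 21.6 → 22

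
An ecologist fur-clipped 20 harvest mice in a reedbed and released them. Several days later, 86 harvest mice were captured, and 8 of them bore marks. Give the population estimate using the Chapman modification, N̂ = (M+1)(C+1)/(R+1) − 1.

N̂ = (20+1)(86+1)/(8+1) − 1 = 21·87/9 − 1
= 1827/9 − 1 = 203 − 1 = 202

N = 202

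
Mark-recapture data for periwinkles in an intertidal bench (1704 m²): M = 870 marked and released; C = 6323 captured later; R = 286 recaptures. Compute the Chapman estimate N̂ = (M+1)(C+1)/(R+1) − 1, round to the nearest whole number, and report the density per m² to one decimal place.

N̂ = 871·6324/287 − 1 = 5508204/287 − 1 ≈ 19191.3 → 19191
Density = N̂ / area = 19191 / 1704 ≈ 11.26 → 11.3 per m²

density ≈ 11.3 periwinkles per m²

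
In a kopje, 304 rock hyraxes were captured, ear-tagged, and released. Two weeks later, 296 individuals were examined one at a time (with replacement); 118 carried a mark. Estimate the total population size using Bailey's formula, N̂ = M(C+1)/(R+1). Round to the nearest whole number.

N ≈ 759

N̂ = 304·(296+1)/(118+1) = 304·297/119 = 90288/119 ≈ 758.7 → 759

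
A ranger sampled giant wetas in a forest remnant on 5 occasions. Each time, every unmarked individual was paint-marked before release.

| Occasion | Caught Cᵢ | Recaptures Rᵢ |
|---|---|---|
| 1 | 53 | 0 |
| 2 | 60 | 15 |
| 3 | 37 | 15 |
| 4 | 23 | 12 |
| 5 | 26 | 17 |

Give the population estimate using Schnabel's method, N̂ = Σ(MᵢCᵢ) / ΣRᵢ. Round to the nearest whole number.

Marked at large before each occasion: Mᵢ = Σⱼ<ᵢ (Cⱼ − Rⱼ) → M1=0, M2=53, M3=98, M4=120, M5=131
Σ MᵢCᵢ = 0·53 + 53·60 + 98·37 + 120·23 + 131·26 = 0 + 3180 + 3626 + 2760 + 3406 = 12972
Σ Rᵢ = 0 + 15 + 15 + 12 + 17 = 59
N̂ = 12972 / 59 ≈ 219.9 → 220

N ≈ 220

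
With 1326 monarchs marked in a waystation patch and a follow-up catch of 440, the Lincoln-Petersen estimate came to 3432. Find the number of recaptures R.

From N = M·C/R: R = M·C / N = 1326·440 / 3432 = 583440 / 3432 = 170.

R = 170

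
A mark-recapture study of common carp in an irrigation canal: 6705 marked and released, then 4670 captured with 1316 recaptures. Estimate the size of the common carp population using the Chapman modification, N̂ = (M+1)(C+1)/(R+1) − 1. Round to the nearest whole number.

N̂ = (6705+1)(4670+1)/(1316+1) − 1 = 6706·4671/1317 − 1
= 31323726/1317 − 1 ≈ 23784.2 − 1 ≈ 23783.2 → 23783

N ≈ 23,783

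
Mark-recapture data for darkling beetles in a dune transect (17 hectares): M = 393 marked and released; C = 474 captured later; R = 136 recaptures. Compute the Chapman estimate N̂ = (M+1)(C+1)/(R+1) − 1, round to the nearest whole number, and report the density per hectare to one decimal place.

density ≈ 80.3 darkling beetles per hectare

N̂ = 394·475/137 − 1 = 187150/137 − 1 ≈ 1365.1 → 1365
Density = N̂ / area = 1365 / 17 ≈ 80.29 → 80.3 per hectare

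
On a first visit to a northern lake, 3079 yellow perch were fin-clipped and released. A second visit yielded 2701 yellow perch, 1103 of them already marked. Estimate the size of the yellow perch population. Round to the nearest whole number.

N ≈ 7540

Lincoln-Petersen assumes M/N = R/C, so N = M·C / R.
N = (3079 × 2701) / 1103 = 8316379 / 1103 ≈ 7539.8 → 7540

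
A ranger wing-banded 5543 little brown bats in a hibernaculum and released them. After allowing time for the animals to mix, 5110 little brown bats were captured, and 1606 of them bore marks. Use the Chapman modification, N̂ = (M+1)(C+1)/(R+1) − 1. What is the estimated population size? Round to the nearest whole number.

N̂ = (5543+1)(5110+1)/(1606+1) − 1 = 5544·5111/1607 − 1
= 28335384/1607 − 1 ≈ 17632.47 − 1 ≈ 17631.47 → 17631

N ≈ 17,631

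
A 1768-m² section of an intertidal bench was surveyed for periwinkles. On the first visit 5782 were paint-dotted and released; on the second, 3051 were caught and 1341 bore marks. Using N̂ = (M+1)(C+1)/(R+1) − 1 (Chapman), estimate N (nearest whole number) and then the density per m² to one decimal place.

N̂ = 5783·3052/1342 − 1 = 17649716/1342 − 1 ≈ 13150.8 → 13151
Density = N̂ / area = 13151 / 1768 ≈ 7.44 → 7.4 per m²

density ≈ 7.4 periwinkles per m²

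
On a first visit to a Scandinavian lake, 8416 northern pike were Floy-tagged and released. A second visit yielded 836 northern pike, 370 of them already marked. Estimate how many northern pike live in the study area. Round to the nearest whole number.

N = (8416 × 836) / 370 = 7035776 / 370 ≈ 19015.6 → 19016

N ≈ 19,016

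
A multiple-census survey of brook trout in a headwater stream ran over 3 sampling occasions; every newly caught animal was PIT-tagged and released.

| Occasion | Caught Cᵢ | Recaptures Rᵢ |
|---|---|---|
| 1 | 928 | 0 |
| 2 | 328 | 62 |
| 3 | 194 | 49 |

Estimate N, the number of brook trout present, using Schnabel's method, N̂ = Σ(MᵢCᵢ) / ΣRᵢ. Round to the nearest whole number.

N ≈ 4829

Marked at large before each occasion: Mᵢ = Σⱼ<ᵢ (Cⱼ − Rⱼ) → M1=0, M2=928, M3=1194
Σ MᵢCᵢ = 0·928 + 928·328 + 1194·194 = 0 + 304384 + 231636 = 536020
Σ Rᵢ = 0 + 62 + 49 = 111
N̂ = 536020 / 111 ≈ 4829.0 → 4829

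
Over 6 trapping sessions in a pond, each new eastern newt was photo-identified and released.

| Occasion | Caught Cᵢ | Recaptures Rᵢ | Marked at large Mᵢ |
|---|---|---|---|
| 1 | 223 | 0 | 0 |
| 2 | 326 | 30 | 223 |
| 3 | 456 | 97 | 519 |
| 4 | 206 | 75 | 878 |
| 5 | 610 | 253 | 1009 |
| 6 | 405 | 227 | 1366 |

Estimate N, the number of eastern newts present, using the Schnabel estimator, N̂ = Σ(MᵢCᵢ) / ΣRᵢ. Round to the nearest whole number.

Σ MᵢCᵢ = 0·223 + 223·326 + 519·456 + 878·206 + 1009·610 + 1366·405 = 0 + 72698 + 236664 + 180868 + 615490 + 553230 = 1658950
Σ Rᵢ = 0 + 30 + 97 + 75 + 253 + 227 = 682
N̂ = 1658950 / 682 ≈ 2432.48 → 2432

N ≈ 2432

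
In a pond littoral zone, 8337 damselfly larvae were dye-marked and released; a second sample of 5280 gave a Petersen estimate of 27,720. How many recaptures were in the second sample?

R = 1588

From N = M·C/R: R = M·C / N = 8337·5280 / 27720 = 44019360 / 27720 = 1588.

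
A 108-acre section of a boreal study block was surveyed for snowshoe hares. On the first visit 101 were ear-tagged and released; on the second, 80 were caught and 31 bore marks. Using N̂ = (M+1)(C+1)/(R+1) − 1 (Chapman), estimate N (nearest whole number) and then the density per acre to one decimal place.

N̂ = 102·81/32 − 1 = 8262/32 − 1 ≈ 257.2 → 257
Density = N̂ / area = 257 / 108 ≈ 2.38 → 2.4 per acre

density ≈ 2.4 snowshoe hares per acre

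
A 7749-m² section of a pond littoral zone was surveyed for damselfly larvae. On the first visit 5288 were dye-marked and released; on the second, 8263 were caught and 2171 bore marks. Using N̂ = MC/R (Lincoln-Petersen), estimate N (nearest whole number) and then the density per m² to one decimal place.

N̂ = 5288·8263/2171 = 43694744/2171 ≈ 20126.6 → 20127
Density = N̂ / area = 20127 / 7749 ≈ 2.60 → 2.6 per m²

density ≈ 2.6 damselfly larvae per m²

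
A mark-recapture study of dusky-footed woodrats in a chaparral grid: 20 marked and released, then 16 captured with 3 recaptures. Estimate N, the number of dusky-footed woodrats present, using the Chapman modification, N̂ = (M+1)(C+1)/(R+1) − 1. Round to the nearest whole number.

N ≈ 88

N̂ = (20+1)(16+1)/(3+1) − 1 = 21·17/4 − 1
= 357/4 − 1 ≈ 89.2 − 1 ≈ 88.2 → 88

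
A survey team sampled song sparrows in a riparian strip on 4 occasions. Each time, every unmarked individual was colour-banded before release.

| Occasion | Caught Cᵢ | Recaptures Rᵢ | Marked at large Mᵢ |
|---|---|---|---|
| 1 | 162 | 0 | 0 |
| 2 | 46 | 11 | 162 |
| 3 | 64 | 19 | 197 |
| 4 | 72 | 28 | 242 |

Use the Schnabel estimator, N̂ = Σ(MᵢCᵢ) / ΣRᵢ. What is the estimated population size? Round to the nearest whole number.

Σ MᵢCᵢ = 0·162 + 162·46 + 197·64 + 242·72 = 0 + 7452 + 12608 + 17424 = 37484
Σ Rᵢ = 0 + 11 + 19 + 28 = 58
N̂ = 37484 / 58 ≈ 646.3 → 646

N ≈ 646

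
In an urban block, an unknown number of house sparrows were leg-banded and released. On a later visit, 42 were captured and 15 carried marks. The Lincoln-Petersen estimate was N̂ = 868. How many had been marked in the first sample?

From N = M·C/R: M = N·R / C = 868·15 / 42 = 13020 / 42 = 310.

M = 310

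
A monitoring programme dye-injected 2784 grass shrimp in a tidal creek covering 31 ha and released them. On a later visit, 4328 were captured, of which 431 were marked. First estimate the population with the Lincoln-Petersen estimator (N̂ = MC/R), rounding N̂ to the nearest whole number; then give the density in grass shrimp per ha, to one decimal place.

N̂ = 2784·4328/431 = 12049152/431 ≈ 27956.3 → 27956
Density = N̂ / area = 27956 / 31 ≈ 901.81 → 901.8 per ha

density ≈ 901.8 grass shrimp per ha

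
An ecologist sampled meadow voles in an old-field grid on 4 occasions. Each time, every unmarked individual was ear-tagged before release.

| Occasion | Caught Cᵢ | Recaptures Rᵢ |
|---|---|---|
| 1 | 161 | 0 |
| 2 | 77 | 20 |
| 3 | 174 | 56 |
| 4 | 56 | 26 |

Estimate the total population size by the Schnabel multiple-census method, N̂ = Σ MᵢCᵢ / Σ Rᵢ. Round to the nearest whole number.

N ≈ 678

Marked at large before each occasion: Mᵢ = Σⱼ<ᵢ (Cⱼ − Rⱼ) → M1=0, M2=161, M3=218, M4=336
Σ MᵢCᵢ = 0·161 + 161·77 + 218·174 + 336·56 = 0 + 12397 + 37932 + 18816 = 69145
Σ Rᵢ = 0 + 20 + 56 + 26 = 102
N̂ = 69145 / 102 ≈ 677.9 → 678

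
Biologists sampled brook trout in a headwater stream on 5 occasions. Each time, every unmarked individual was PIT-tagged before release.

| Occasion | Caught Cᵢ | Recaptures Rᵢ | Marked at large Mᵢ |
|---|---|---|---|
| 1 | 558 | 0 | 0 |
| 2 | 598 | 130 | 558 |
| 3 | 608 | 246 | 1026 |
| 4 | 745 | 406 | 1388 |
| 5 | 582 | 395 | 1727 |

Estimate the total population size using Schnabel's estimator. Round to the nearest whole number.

N ≈ 2546

Σ MᵢCᵢ = 0·558 + 558·598 + 1026·608 + 1388·745 + 1727·582 = 0 + 333684 + 623808 + 1034060 + 1005114 = 2996666
Σ Rᵢ = 0 + 130 + 246 + 406 + 395 = 1177
N̂ = 2996666 / 1177 ≈ 2546.0 → 2546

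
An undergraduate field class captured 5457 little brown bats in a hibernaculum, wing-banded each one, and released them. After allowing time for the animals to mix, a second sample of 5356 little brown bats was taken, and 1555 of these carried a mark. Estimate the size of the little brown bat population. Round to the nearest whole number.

The marked fraction in the recapture sample should equal the marked fraction in the population: 1555/5356 = 5457/N.
N = (5457 × 5356) / 1555 = 29227692 / 1555 ≈ 18795.9 → 18796

N ≈ 18,796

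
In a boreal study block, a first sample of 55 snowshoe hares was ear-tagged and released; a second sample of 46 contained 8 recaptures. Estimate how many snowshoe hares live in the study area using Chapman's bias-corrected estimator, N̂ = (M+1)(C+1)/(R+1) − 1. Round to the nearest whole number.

N ≈ 291

N̂ = (55+1)(46+1)/(8+1) − 1 = 56·47/9 − 1
= 2632/9 − 1 ≈ 292.4 − 1 ≈ 291.4 → 291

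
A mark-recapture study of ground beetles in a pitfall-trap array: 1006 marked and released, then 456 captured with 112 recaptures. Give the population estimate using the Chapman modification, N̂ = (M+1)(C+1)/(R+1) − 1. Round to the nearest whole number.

N̂ = (1006+1)(456+1)/(112+1) − 1 = 1007·457/113 − 1
= 460199/113 − 1 ≈ 4072.6 − 1 ≈ 4071.6 → 4072

N ≈ 4072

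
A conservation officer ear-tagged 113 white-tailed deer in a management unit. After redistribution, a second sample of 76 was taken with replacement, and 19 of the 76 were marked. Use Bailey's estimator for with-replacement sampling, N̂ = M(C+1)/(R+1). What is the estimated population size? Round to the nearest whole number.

N̂ = 113·(76+1)/(19+1) = 113·77/20 = 8701/20 ≈ 435.1 → 435

N ≈ 435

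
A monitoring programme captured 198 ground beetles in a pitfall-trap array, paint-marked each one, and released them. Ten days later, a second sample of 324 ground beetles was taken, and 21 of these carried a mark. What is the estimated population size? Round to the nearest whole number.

The marked fraction in the recapture sample should equal the marked fraction in the population: 21/324 = 198/N.
N = (198 × 324) / 21 = 64152 / 21 ≈ 3054.9 → 3055

N ≈ 3055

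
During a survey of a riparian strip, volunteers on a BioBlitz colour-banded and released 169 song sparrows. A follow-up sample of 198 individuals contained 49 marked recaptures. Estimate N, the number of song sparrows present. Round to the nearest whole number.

The marked fraction in the recapture sample should equal the marked fraction in the population: 49/198 = 169/N.
N = (169 × 198) / 49 = 33462 / 49 ≈ 682.9 → 683

N ≈ 683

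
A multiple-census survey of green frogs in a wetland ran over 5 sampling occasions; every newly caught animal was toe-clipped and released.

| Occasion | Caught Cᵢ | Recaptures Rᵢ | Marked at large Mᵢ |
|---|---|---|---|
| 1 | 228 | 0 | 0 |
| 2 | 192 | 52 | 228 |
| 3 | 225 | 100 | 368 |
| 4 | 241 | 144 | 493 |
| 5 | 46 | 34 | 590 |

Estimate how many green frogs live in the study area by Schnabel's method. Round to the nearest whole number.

Σ MᵢCᵢ = 0·228 + 228·192 + 368·225 + 493·241 + 590·46 = 0 + 43776 + 82800 + 118813 + 27140 = 272529
Σ Rᵢ = 0 + 52 + 100 + 144 + 34 = 330
N̂ = 272529 / 330 ≈ 825.8 → 826

N ≈ 826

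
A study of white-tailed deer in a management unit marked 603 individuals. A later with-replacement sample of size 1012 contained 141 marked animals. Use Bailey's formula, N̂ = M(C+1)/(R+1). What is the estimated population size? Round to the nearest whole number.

N̂ = 603·(1012+1)/(141+1) = 603·1013/142 = 610839/142 ≈ 4301.7 → 4302

N ≈ 4302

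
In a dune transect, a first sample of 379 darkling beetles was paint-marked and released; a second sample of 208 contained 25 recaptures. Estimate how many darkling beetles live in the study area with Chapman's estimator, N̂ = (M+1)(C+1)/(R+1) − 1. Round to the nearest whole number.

N̂ = (379+1)(208+1)/(25+1) − 1 = 380·209/26 − 1
= 79420/26 − 1 ≈ 3054.6 − 1 ≈ 3053.6 → 3054

N ≈ 3054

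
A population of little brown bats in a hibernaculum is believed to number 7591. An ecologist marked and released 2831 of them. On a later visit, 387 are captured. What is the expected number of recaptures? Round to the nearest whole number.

Expected recaptures E[R] = M·C / N.
E[R] = 2831 × 387 / 7591 = 1095597 / 7591 ≈ 144.3 → 144

expected recaptures ≈ 144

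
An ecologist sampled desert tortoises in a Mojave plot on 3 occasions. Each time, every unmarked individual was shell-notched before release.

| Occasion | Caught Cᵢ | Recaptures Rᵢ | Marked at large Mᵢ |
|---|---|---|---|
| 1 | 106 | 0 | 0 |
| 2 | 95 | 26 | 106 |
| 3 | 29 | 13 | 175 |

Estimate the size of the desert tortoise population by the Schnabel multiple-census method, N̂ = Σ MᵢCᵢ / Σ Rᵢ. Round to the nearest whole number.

N ≈ 388

Σ MᵢCᵢ = 0·106 + 106·95 + 175·29 = 0 + 10070 + 5075 = 15145
Σ Rᵢ = 0 + 26 + 13 = 39
N̂ = 15145 / 39 ≈ 388.3 → 388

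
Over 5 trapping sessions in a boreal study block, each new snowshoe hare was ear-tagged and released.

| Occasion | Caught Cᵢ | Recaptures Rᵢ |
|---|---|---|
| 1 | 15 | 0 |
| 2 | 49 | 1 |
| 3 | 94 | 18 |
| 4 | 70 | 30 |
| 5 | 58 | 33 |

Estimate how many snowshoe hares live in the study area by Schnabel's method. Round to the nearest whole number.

Marked at large before each occasion: Mᵢ = Σⱼ<ᵢ (Cⱼ − Rⱼ) → M1=0, M2=15, M3=63, M4=139, M5=179
Σ MᵢCᵢ = 0·15 + 15·49 + 63·94 + 139·70 + 179·58 = 0 + 735 + 5922 + 9730 + 10382 = 26769
Σ Rᵢ = 0 + 1 + 18 + 30 + 33 = 82
N̂ = 26769 / 82 ≈ 326.45 → 326

N ≈ 326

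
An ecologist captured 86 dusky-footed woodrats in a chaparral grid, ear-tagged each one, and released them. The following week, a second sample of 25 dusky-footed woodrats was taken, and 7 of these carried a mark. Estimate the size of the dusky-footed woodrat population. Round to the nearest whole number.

The marked fraction in the recapture sample should equal the marked fraction in the population: 7/25 = 86/N.
N = (86 × 25) / 7 = 2150 / 7 ≈ 307.1 → 307

N ≈ 307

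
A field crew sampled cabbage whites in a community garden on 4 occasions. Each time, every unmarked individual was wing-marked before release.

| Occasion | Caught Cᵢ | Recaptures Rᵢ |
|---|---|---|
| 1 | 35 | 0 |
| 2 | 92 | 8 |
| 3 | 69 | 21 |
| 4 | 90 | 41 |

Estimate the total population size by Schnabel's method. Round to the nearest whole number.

Marked at large before each occasion: Mᵢ = Σⱼ<ᵢ (Cⱼ − Rⱼ) → M1=0, M2=35, M3=119, M4=167
Σ MᵢCᵢ = 0·35 + 35·92 + 119·69 + 167·90 = 0 + 3220 + 8211 + 15030 = 26461
Σ Rᵢ = 0 + 8 + 21 + 41 = 70
N̂ = 26461 / 70 ≈ 378.0 → 378

N ≈ 378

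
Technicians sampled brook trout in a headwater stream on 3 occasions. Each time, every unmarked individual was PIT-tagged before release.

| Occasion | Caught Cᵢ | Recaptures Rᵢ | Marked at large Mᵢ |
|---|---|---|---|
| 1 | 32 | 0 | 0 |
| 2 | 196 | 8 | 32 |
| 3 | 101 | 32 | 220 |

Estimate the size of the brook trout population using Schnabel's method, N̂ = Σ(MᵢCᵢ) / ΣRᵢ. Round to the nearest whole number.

Σ MᵢCᵢ = 0·32 + 32·196 + 220·101 = 0 + 6272 + 22220 = 28492
Σ Rᵢ = 0 + 8 + 32 = 40
N̂ = 28492 / 40 ≈ 712.3 → 712

N ≈ 712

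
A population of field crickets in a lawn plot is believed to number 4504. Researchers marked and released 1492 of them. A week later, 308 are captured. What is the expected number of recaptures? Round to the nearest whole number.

expected recaptures ≈ 102

Expected recaptures E[R] = M·C / N.
E[R] = 1492 × 308 / 4504 = 459536 / 4504 ≈ 102.0 → 102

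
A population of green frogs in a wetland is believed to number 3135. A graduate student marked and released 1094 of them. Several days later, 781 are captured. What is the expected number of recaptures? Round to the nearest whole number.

The marked fraction of the population is 1094/3135, so in a sample of 781 expect C·(M/N) marked.
E[R] = 1094 × 781 / 3135 = 854414 / 3135 ≈ 272.5 → 273

expected recaptures ≈ 273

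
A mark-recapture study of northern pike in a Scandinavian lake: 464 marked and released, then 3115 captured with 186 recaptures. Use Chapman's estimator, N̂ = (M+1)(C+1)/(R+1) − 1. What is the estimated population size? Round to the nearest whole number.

N̂ = (464+1)(3115+1)/(186+1) − 1 = 465·3116/187 − 1
= 1448940/187 − 1 ≈ 7748.3 − 1 ≈ 7747.3 → 7747

N ≈ 7747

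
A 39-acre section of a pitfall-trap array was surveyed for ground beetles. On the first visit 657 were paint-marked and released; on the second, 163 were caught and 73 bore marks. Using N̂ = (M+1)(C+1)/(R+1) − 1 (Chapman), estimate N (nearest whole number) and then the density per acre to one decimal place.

N̂ = 658·164/74 − 1 = 107912/74 − 1 ≈ 1457.3 → 1457
Density = N̂ / area = 1457 / 39 ≈ 37.36 → 37.4 per acre

density ≈ 37.4 ground beetles per acre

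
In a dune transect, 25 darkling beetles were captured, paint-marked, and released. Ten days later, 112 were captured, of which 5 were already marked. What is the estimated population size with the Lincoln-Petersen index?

If marked individuals mix randomly, R/C ≈ M/N, giving N ≈ M·C/R.
N = (25 × 112) / 5 = 2800 / 5 = 560

N = 560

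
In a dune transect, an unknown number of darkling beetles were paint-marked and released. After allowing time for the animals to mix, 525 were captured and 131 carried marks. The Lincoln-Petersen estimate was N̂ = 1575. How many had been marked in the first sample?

M = 393

From N = M·C/R: M = N·R / C = 1575·131 / 525 = 206325 / 525 = 393.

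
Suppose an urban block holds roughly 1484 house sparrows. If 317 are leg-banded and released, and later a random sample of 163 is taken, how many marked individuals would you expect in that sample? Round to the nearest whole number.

expected recaptures ≈ 35

Expected recaptures E[R] = M·C / N.
E[R] = 317 × 163 / 1484 = 51671 / 1484 ≈ 34.8 → 35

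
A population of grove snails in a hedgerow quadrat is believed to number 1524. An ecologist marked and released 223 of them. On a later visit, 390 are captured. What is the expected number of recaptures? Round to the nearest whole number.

Expected recaptures E[R] = M·C / N.
E[R] = 223 × 390 / 1524 = 86970 / 1524 ≈ 57.1 → 57

expected recaptures ≈ 57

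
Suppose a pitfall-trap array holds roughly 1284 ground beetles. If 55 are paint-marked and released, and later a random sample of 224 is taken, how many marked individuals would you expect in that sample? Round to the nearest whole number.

expected recaptures ≈ 10

Expected recaptures E[R] = M·C / N.
E[R] = 55 × 224 / 1284 = 12320 / 1284 ≈ 9.6 → 10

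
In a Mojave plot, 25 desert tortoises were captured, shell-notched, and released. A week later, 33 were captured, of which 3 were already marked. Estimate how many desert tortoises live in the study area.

N = (25 × 33) / 3 = 825 / 3 = 275

N = 275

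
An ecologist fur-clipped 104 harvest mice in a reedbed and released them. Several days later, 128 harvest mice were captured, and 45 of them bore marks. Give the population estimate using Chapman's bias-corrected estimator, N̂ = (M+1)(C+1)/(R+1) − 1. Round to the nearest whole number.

N ≈ 293

N̂ = (104+1)(128+1)/(45+1) − 1 = 105·129/46 − 1
= 13545/46 − 1 ≈ 294.46 − 1 ≈ 293.46 → 293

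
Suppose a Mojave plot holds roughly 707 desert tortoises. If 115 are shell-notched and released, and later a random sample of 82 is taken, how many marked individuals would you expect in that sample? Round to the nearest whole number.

Expected recaptures E[R] = M·C / N.
E[R] = 115 × 82 / 707 = 9430 / 707 ≈ 13.3 → 13

expected recaptures ≈ 13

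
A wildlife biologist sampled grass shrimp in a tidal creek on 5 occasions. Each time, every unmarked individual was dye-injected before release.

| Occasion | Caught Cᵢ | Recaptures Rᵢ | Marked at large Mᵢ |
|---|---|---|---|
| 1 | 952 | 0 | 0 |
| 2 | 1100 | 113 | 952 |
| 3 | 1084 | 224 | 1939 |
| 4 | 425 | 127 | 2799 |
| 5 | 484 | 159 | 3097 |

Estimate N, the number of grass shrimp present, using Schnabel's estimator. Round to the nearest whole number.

Σ MᵢCᵢ = 0·952 + 952·1100 + 1939·1084 + 2799·425 + 3097·484 = 0 + 1047200 + 2101876 + 1189575 + 1498948 = 5837599
Σ Rᵢ = 0 + 113 + 224 + 127 + 159 = 623
N̂ = 5837599 / 623 ≈ 9370.1 → 9370

N ≈ 9370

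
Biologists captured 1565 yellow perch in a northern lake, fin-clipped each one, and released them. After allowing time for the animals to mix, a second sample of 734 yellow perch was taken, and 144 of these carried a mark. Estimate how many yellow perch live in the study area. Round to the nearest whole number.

N = (1565 × 734) / 144 = 1148710 / 144 ≈ 7977.2 → 7977

N ≈ 7977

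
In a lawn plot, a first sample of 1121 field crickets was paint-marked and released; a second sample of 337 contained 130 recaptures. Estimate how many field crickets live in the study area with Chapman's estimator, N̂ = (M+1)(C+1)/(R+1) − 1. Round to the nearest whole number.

N ≈ 2894

N̂ = (1121+1)(337+1)/(130+1) − 1 = 1122·338/131 − 1
= 379236/131 − 1 ≈ 2894.9 − 1 ≈ 2893.9 → 2894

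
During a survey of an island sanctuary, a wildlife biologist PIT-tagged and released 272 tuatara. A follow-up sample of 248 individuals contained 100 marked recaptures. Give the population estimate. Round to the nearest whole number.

N = (272 × 248) / 100 = 67456 / 100 ≈ 674.6 → 675

N ≈ 675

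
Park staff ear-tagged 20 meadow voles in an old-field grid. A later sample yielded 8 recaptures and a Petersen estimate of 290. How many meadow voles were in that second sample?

C = 116

From N = M·C/R: C = N·R / M = 290·8 / 20 = 2320 / 20 = 116.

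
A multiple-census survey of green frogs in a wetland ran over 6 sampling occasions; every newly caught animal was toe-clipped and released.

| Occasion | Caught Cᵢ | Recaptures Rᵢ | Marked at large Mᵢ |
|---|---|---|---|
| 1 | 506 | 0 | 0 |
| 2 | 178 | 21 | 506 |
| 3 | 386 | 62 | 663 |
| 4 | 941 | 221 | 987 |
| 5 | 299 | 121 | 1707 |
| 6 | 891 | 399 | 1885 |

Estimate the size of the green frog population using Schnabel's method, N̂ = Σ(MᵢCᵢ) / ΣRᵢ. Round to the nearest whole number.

Σ MᵢCᵢ = 0·506 + 506·178 + 663·386 + 987·941 + 1707·299 + 1885·891 = 0 + 90068 + 255918 + 928767 + 510393 + 1679535 = 3464681
Σ Rᵢ = 0 + 21 + 62 + 221 + 121 + 399 = 824
N̂ = 3464681 / 824 ≈ 4204.7 → 4205

N ≈ 4205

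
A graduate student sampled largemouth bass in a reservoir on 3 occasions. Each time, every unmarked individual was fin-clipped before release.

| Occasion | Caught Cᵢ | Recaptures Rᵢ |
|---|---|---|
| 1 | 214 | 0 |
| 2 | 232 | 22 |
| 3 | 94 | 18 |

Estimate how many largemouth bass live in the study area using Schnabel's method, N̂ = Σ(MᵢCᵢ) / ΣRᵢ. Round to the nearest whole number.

Marked at large before each occasion: Mᵢ = Σⱼ<ᵢ (Cⱼ − Rⱼ) → M1=0, M2=214, M3=424
Σ MᵢCᵢ = 0·214 + 214·232 + 424·94 = 0 + 49648 + 39856 = 89504
Σ Rᵢ = 0 + 22 + 18 = 40
N̂ = 89504 / 40 ≈ 2237.6 → 2238

N ≈ 2238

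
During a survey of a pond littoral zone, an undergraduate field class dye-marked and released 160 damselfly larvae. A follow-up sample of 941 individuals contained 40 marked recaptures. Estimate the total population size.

Lincoln-Petersen assumes M/N = R/C, so N = M·C / R.
N = (160 × 941) / 40 = 150560 / 40 = 3764

N = 3764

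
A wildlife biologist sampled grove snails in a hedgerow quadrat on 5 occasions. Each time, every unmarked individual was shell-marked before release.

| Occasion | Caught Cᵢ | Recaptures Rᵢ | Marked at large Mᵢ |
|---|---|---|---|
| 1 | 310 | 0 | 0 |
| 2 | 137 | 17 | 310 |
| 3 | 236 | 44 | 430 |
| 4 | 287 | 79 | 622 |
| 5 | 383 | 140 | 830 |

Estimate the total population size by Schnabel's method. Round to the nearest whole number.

Σ MᵢCᵢ = 0·310 + 310·137 + 430·236 + 622·287 + 830·383 = 0 + 42470 + 101480 + 178514 + 317890 = 640354
Σ Rᵢ = 0 + 17 + 44 + 79 + 140 = 280
N̂ = 640354 / 280 ≈ 2287.0 → 2287

N ≈ 2287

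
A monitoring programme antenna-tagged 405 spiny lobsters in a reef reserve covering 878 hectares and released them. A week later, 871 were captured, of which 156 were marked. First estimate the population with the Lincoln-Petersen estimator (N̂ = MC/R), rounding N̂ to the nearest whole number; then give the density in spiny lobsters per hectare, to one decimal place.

N̂ = 405·871/156 = 352755/156 ≈ 2261.2 → 2261
Density = N̂ / area = 2261 / 878 ≈ 2.58 → 2.6 per hectare

density ≈ 2.6 spiny lobsters per hectare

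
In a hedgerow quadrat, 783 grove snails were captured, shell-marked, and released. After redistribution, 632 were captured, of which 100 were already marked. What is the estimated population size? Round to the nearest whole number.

N ≈ 4949

If marked individuals mix randomly, R/C ≈ M/N, giving N ≈ M·C/R.
N = (783 × 632) / 100 = 494856 / 100 ≈ 4948.6 → 4949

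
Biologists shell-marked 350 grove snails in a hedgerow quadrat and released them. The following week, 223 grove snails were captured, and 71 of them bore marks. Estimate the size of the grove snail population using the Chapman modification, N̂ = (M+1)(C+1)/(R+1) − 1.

N̂ = (350+1)(223+1)/(71+1) − 1 = 351·224/72 − 1
= 78624/72 − 1 = 1092 − 1 = 1091

N = 1091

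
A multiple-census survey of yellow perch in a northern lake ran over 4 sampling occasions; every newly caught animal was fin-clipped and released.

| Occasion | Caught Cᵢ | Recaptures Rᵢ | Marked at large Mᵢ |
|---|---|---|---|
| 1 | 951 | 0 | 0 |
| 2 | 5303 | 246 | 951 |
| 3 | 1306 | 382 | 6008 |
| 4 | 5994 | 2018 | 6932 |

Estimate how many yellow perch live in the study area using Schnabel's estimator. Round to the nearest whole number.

N ≈ 20,574

Σ MᵢCᵢ = 0·951 + 951·5303 + 6008·1306 + 6932·5994 = 0 + 5043153 + 7846448 + 41550408 = 54440009
Σ Rᵢ = 0 + 246 + 382 + 2018 = 2646
N̂ = 54440009 / 2646 ≈ 20574.46 → 20574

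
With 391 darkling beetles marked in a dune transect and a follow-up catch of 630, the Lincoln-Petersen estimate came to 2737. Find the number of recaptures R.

R = 90

From N = M·C/R: R = M·C / N = 391·630 / 2737 = 246330 / 2737 = 90.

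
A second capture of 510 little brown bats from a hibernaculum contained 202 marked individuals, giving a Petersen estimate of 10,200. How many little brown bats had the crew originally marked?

M = 4040

From N = M·C/R: M = N·R / C = 10200·202 / 510 = 2060400 / 510 = 4040.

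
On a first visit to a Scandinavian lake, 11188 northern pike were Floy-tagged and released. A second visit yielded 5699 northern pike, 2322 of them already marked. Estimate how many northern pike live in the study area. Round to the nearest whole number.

N ≈ 27,459

The marked fraction in the recapture sample should equal the marked fraction in the population: 2322/5699 = 11188/N.
N = (11188 × 5699) / 2322 = 63760412 / 2322 ≈ 27459.3 → 27459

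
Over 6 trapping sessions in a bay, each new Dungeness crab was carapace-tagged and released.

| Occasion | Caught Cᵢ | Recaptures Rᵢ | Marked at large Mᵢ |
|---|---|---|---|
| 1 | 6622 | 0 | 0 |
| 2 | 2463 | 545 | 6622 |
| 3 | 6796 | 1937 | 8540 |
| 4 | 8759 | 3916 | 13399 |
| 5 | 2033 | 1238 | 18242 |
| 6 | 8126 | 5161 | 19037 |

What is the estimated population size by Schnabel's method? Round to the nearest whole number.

N ≈ 29,967

Σ MᵢCᵢ = 0·6622 + 6622·2463 + 8540·6796 + 13399·8759 + 18242·2033 + 19037·8126 = 0 + 16309986 + 58037840 + 117361841 + 37085986 + 154694662 = 383490315
Σ Rᵢ = 0 + 545 + 1937 + 3916 + 1238 + 5161 = 12797
N̂ = 383490315 / 12797 ≈ 29967.2 → 29967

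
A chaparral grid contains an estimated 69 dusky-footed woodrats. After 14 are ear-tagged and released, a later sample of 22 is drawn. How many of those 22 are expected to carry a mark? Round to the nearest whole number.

Expected recaptures E[R] = M·C / N.
E[R] = 14 × 22 / 69 = 308 / 69 ≈ 4.46 → 4

expected recaptures ≈ 4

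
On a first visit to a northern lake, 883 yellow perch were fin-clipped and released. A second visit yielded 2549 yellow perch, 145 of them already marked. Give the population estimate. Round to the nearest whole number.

N ≈ 15,523

Lincoln-Petersen assumes M/N = R/C, so N = M·C / R.
N = (883 × 2549) / 145 = 2250767 / 145 ≈ 15522.5 → 15523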